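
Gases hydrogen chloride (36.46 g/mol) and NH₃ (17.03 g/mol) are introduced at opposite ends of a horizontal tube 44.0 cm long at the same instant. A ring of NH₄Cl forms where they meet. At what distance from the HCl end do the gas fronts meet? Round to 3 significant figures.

17.9 cm

The fronts meet when d_HCl + d_NH₃ = L with d_HCl/d_NH₃ = √(M_NH₃/M_HCl) (Graham's law). Here √(M_NH₃/M_HCl) = √(17.03/36.46) = 0.6834.
With d_HCl + d_NH₃ = 44.0 cm, d_NH₃ = 44.0/(1 + 0.6834) = 26.14 cm.
d_HCl = 44.0 − 26.14 = 17.9 cm.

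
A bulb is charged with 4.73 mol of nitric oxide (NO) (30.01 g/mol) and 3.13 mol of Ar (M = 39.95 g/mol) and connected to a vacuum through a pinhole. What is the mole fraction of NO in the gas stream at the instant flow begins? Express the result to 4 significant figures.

Effusion rate of each component ∝ n_i/√M_i (partial pressure × 1/√M).
Mole fraction of NO in the effusate = (n_NO/√M_NO) / (n_NO/√M_NO + n_Ar/√M_Ar)
= (4.73/√30.01) / (4.73/√30.01 + 3.13/√39.95) = 0.8634/(0.8634 + 0.4952) = 0.6355.

0.6355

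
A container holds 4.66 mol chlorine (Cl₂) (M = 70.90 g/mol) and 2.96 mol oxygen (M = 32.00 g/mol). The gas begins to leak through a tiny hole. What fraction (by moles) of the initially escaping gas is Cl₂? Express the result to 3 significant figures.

0.514

Effusion rate of each component ∝ n_i/√M_i (partial pressure × 1/√M).
Mole fraction of Cl₂ in the effusate = (n_Cl₂/√M_Cl₂) / (n_Cl₂/√M_Cl₂ + n_O₂/√M_O₂)
= (4.66/√70.90) / (4.66/√70.90 + 2.96/√32.00) = 0.5534/(0.5534 + 0.5233) = 0.514.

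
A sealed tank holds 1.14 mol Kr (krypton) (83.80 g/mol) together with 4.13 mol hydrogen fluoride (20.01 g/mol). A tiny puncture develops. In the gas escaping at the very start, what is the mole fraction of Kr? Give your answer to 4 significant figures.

Each component's effusion rate ∝ (its partial pressure)·(1/√M) ∝ n_i/√M_i.
So x_Kr in the escaping gas = (n_Kr/√M_Kr) / Σ(n_i/√M_i)
= (1.14/√83.80) / (1.14/√83.80 + 4.13/√20.01) = 0.1245/(0.1245 + 0.9233) = 0.1189.

0.1189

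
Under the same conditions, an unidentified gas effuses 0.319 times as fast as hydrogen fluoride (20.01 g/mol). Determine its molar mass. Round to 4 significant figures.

196.6 g/mol

Since effusion rate ∝ 1/√M, rate_X/rate_HF = √(M_HF/M_X).
0.319 = √(20.01/M_X)
M_X = 20.01 / 0.319² = 20.01 / 0.1018 = 196.6 g/mol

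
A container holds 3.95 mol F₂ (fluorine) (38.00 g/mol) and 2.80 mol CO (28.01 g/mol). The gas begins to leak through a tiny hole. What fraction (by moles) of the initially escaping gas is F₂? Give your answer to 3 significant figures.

The effusion rate of species i is ∝ p_i/√M_i ∝ n_i/√M_i.
So x_F₂ in the escaping gas = (n_F₂/√M_F₂) / Σ(n_i/√M_i)
= (3.95/√38.00) / (3.95/√38.00 + 2.80/√28.01) = 0.6408/(0.6408 + 0.5291) = 0.548.

0.548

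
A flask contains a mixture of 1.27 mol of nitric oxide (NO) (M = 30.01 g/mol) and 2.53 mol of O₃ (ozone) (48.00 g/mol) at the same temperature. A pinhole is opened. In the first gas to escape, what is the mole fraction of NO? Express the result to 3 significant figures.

0.388

Rate_i ∝ x_i/√M_i (Graham's law weighted by mole fraction), so the effusate composition follows n_i/√M_i.
So x_NO in the escaping gas = (n_NO/√M_NO) / Σ(n_i/√M_i)
= (1.27/√30.01) / (1.27/√30.01 + 2.53/√48.00) = 0.2318/(0.2318 + 0.3652) = 0.388.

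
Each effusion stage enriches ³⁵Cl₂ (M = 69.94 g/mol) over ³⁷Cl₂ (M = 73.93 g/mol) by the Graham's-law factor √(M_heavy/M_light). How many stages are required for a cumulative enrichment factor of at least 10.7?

86

Per stage α = (73.93/69.94)^(1/2) = 1.05705^0.5, giving ln α = 0.02774.
Need α^N ≥ 10.7 ⇒ N ≥ ln(10.7) / ln α = 2.370 / 0.02774 = 85.44.
So at least 86 stages are needed.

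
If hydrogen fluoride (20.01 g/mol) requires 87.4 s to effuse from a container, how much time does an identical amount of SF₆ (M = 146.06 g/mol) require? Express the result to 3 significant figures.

236 s

From Graham's law, t_SF₆/t_HF = √(M_SF₆/M_HF) = √(146.06/20.01) = √7.299 = 2.702.
So the time for SF₆ is 87.4 × 2.702 = 236 s.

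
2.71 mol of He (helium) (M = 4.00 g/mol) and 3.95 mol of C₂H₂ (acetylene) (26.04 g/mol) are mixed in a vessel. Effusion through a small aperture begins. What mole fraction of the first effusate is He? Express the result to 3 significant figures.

Rate_i ∝ x_i/√M_i (Graham's law weighted by mole fraction), so the effusate composition follows n_i/√M_i.
So x_He in the escaping gas = (n_He/√M_He) / Σ(n_i/√M_i)
= (2.71/√4.00) / (2.71/√4.00 + 3.95/√26.04) = 1.355/(1.355 + 0.7741) = 0.636.

0.636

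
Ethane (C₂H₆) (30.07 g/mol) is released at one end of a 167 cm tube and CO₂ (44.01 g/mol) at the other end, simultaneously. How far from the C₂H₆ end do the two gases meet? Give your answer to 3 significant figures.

91.4 cm

Graham's law gives d_C₂H₆/d_CO₂ = rate_C₂H₆/rate_CO₂ = √(M_CO₂/M_C₂H₆) = √(44.01/30.07) = 1.210.
With d_C₂H₆ + d_CO₂ = 167 cm, d_CO₂ = 167/(1 + 1.210) = 75.57 cm.
d_C₂H₆ = 167 − 75.57 = 91.4 cm.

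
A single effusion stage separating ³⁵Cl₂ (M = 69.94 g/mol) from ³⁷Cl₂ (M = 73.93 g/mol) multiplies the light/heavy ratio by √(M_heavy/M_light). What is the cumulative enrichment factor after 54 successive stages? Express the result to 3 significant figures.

After 54 stages the ratio has grown by (√(73.93/69.94))^54 = (73.93/69.94)^(54/2).
= 1.05705^27 = 4.47.

4.47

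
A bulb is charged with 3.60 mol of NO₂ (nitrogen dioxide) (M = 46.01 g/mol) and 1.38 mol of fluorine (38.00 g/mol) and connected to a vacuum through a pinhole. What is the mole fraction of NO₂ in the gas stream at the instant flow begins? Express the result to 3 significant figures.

0.703

The effusion rate of species i is ∝ p_i/√M_i ∝ n_i/√M_i.
Mole fraction of NO₂ in the effusate = (n_NO₂/√M_NO₂) / (n_NO₂/√M_NO₂ + n_F₂/√M_F₂)
= (3.60/√46.01) / (3.60/√46.01 + 1.38/√38.00) = 0.5307/(0.5307 + 0.2239) = 0.703.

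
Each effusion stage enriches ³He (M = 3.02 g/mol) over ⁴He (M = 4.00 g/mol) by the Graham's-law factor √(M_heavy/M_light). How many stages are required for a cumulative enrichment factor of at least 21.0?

22

Single-stage factor α = √(4.00/3.02), so ln α = ½ ln(1.32450) = 0.1405.
Need α^N ≥ 21.0 ⇒ N ≥ ln(21.0) / ln α = 3.045 / 0.1405 = 21.67.
Rounding up, N = 22 stages.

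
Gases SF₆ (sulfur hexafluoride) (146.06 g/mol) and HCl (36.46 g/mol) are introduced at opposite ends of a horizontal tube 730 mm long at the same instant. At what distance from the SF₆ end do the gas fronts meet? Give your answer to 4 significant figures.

243.2 mm

Distances travelled in equal time are proportional to diffusion rates, so d_SF₆/d_HCl = √(M_HCl/M_SF₆) = √(36.46/146.06) = 0.4996.
With d_SF₆ + d_HCl = 730 mm, d_HCl = 730/(1 + 0.4996) = 486.8 mm.
d_SF₆ = 730 − 486.8 = 243.2 mm.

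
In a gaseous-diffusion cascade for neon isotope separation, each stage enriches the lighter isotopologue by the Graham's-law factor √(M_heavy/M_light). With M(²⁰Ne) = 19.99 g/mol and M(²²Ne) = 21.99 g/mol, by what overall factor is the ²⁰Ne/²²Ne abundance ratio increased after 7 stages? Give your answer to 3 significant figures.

Overall factor = α^7 with α = √(21.99/19.99), i.e. (21.99/19.99)^(7/2).
= 1.10005^(7/2) = 1.40.

1.40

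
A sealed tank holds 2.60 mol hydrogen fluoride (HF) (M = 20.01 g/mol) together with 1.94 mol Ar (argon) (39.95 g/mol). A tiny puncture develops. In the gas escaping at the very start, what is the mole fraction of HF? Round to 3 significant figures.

The effusion rate of species i is ∝ p_i/√M_i ∝ n_i/√M_i.
Mole fraction of HF in the effusate = (n_HF/√M_HF) / (n_HF/√M_HF + n_Ar/√M_Ar)
= (2.60/√20.01) / (2.60/√20.01 + 1.94/√39.95) = 0.5812/(0.5812 + 0.3069) = 0.654.

0.654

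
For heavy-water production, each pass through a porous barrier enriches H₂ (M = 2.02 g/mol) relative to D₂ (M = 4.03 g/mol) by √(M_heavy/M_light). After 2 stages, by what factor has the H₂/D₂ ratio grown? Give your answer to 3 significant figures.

Each stage multiplies the ratio by α = √(4.03/2.02), so after 2 stages the overall factor is α^2 = (4.03/2.02)^(2/2).
= 1.99505^1 = 2.00.

2.00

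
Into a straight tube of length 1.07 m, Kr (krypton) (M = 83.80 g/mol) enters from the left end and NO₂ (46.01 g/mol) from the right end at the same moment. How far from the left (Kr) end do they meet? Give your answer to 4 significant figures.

Graham's law gives d_Kr/d_NO₂ = rate_Kr/rate_NO₂ = √(M_NO₂/M_Kr) = √(46.01/83.80) = 0.7410.
With d_Kr + d_NO₂ = 1.07 m, d_NO₂ = 1.07/(1 + 0.7410) = 0.6146 m.
d_Kr = 1.07 − 0.6146 = 0.4554 m.

0.4554 m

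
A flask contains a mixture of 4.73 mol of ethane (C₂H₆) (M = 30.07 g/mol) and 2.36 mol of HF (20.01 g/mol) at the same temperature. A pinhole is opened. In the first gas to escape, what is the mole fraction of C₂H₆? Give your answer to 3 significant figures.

The effusion rate of species i is ∝ p_i/√M_i ∝ n_i/√M_i.
Mole fraction of C₂H₆ in the effusate = (n_C₂H₆/√M_C₂H₆) / (n_C₂H₆/√M_C₂H₆ + n_HF/√M_HF)
= (4.73/√30.07) / (4.73/√30.07 + 2.36/√20.01) = 0.8626/(0.8626 + 0.5276) = 0.620.

0.620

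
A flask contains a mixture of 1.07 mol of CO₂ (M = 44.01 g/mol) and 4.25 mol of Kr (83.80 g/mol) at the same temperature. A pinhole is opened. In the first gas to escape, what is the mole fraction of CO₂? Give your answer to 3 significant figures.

Effusion rate of each component ∝ n_i/√M_i (partial pressure × 1/√M).
So x_CO₂ in the escaping gas = (n_CO₂/√M_CO₂) / Σ(n_i/√M_i)
= (1.07/√44.01) / (1.07/√44.01 + 4.25/√83.80) = 0.1613/(0.1613 + 0.4643) = 0.258.

0.258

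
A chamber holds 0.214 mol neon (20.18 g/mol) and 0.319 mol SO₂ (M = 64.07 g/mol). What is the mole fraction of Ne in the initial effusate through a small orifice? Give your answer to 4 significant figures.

0.5445

Rate_i ∝ x_i/√M_i (Graham's law weighted by mole fraction), so the effusate composition follows n_i/√M_i.
Mole fraction of Ne in the effusate = (n_Ne/√M_Ne) / (n_Ne/√M_Ne + n_SO₂/√M_SO₂)
= (0.214/√20.18) / (0.214/√20.18 + 0.319/√64.07) = 0.04764/(0.04764 + 0.03985) = 0.5445.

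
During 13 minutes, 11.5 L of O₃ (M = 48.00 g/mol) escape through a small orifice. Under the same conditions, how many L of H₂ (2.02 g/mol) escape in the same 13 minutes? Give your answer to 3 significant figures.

56.1 L

Since effusion rate ∝ 1/√M, rate_H₂/rate_O₃ = √(M_O₃/M_H₂) = √(48.00/2.02) = √23.76 = 4.875.
So the volume for H₂ is 11.5 × 4.875 = 56.1 L.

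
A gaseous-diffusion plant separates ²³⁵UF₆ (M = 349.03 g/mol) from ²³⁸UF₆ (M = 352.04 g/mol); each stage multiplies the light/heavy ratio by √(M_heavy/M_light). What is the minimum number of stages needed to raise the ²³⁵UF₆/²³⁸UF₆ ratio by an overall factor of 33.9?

Per stage α = (352.04/349.03)^(1/2) = 1.00862^0.5, giving ln α = 0.004293.
Need α^N ≥ 33.9 ⇒ N ≥ ln(33.9) / ln α = 3.523 / 0.004293 = 820.65.
Rounding up, N = 821 stages.

821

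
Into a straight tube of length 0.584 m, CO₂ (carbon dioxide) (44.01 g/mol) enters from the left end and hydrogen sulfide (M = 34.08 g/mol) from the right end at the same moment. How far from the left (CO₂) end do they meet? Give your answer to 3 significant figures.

0.273 m

In equal time, each gas travels a distance ∝ its rate ∝ 1/√M, so d_CO₂/d_H₂S = √(M_H₂S/M_CO₂) = √(34.08/44.01) = 0.8800.
With d_CO₂ + d_H₂S = 0.584 m, d_H₂S = 0.584/(1 + 0.8800) = 0.3106 m.
d_CO₂ = 0.584 − 0.3106 = 0.273 m.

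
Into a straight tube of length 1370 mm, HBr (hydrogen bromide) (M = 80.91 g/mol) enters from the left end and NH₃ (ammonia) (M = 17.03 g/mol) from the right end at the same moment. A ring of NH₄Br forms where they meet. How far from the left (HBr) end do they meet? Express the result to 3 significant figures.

431 mm

Distances travelled in equal time are proportional to diffusion rates, so d_HBr/d_NH₃ = √(M_NH₃/M_HBr) = √(17.03/80.91) = 0.4588.
With d_HBr + d_NH₃ = 1370 mm, d_NH₃ = 1370/(1 + 0.4588) = 939.1 mm.
d_HBr = 1370 − 939.1 = 431 mm.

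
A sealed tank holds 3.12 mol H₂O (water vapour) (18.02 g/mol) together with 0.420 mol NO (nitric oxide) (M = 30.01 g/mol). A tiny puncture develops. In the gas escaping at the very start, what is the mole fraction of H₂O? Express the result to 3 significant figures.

0.906

Rate_i ∝ x_i/√M_i (Graham's law weighted by mole fraction), so the effusate composition follows n_i/√M_i.
x_H₂O(eff) = (n_H₂O/√M_H₂O) / (n_H₂O/√M_H₂O + n_NO/√M_NO)
= (3.12/√18.02) / (3.12/√18.02 + 0.420/√30.01) = 0.7350/(0.7350 + 0.07667) = 0.906.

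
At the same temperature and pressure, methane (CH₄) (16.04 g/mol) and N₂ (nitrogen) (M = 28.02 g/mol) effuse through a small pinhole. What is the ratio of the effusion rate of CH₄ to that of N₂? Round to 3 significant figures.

By Graham's law, rate_CH₄/rate_N₂ = √(M_N₂/M_CH₄) = √(28.02/16.04) = √1.747 = 1.32.

1.32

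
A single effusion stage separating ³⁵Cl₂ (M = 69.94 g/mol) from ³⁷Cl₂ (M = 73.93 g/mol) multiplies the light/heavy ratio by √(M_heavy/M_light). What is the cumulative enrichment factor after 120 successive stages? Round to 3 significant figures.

The single-stage factor is √(M_heavy/M_light), so 120 stages give [√(73.93/69.94)]^120 = (73.93/69.94)^(120/2).
= 1.05705^60 = 27.9.

27.9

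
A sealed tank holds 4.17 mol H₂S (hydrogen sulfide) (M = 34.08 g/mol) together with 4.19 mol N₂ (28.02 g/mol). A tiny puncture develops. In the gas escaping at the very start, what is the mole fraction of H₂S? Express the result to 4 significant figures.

Each component's effusion rate ∝ (its partial pressure)·(1/√M) ∝ n_i/√M_i.
x_H₂S(eff) = (n_H₂S/√M_H₂S) / (n_H₂S/√M_H₂S + n_N₂/√M_N₂)
= (4.17/√34.08) / (4.17/√34.08 + 4.19/√28.02) = 0.7143/(0.7143 + 0.7916) = 0.4744.

0.4744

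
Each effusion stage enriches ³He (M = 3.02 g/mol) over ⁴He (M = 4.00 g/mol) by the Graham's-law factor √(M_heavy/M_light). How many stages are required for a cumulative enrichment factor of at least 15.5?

Per stage α = (4.00/3.02)^(1/2) = 1.32450^0.5, giving ln α = 0.1405.
Need α^N ≥ 15.5 ⇒ N ≥ ln(15.5) / ln α = 2.741 / 0.1405 = 19.51.
So at least 20 stages are needed.

20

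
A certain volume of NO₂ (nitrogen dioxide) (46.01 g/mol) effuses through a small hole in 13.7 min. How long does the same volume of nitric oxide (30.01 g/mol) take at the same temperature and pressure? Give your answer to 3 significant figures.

From Graham's law, t_NO/t_NO₂ = √(M_NO/M_NO₂) = √(30.01/46.01) = √0.6522 = 0.8076.
So the time for NO is 13.7 × 0.8076 = 11.1 min.

11.1 min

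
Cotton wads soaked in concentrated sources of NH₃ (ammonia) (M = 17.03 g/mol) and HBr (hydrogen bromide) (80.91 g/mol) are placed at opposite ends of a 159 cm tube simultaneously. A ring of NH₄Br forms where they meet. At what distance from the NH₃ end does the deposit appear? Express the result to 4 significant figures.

The fronts meet when d_NH₃ + d_HBr = L with d_NH₃/d_HBr = √(M_HBr/M_NH₃) (Graham's law). Here √(M_HBr/M_NH₃) = √(80.91/17.03) = 2.180.
With d_NH₃ + d_HBr = 159 cm, d_HBr = 159/(1 + 2.180) = 50.00 cm.
d_NH₃ = 159 − 50.00 = 109.0 cm.

109.0 cm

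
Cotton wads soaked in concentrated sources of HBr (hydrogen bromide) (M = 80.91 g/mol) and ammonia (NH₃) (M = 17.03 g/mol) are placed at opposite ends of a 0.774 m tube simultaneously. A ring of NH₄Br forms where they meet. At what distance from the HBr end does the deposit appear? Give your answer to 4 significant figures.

In equal time, each gas travels a distance ∝ its rate ∝ 1/√M, so d_HBr/d_NH₃ = √(M_NH₃/M_HBr) = √(17.03/80.91) = 0.4588.
With d_HBr + d_NH₃ = 0.774 m, d_NH₃ = 0.774/(1 + 0.4588) = 0.5306 m.
d_HBr = 0.774 − 0.5306 = 0.2434 m.

0.2434 m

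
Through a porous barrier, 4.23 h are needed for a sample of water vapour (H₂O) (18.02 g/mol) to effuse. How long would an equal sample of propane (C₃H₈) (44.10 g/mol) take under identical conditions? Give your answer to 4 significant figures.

Since effusion rate ∝ 1/√M, t_C₃H₈/t_H₂O = √(M_C₃H₈/M_H₂O) = √(44.10/18.02) = √2.447 = 1.564.
So the time for C₃H₈ is 4.23 × 1.564 = 6.617 h.

6.617 h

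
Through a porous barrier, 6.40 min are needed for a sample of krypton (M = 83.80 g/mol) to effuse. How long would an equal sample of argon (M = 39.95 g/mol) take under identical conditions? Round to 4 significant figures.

By Graham's law, t_Ar/t_Kr = √(M_Ar/M_Kr) = √(39.95/83.80) = √0.4767 = 0.6905.
So the time for Ar is 6.40 × 0.6905 = 4.419 min.

4.419 min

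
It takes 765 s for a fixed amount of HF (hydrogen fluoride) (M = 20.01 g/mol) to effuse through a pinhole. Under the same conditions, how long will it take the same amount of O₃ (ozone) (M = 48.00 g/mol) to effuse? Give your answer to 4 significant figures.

From Graham's law, t_O₃/t_HF = √(M_O₃/M_HF) = √(48.00/20.01) = √2.399 = 1.549.
So the time for O₃ is 765 × 1.549 = 1185 s.

1185 s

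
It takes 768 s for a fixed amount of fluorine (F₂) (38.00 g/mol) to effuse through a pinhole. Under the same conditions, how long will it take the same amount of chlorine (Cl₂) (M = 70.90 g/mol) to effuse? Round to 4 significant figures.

By Graham's law, t_Cl₂/t_F₂ = √(M_Cl₂/M_F₂) = √(70.90/38.00) = √1.866 = 1.366.
So the time for Cl₂ is 768 × 1.366 = 1049 s.

1049 s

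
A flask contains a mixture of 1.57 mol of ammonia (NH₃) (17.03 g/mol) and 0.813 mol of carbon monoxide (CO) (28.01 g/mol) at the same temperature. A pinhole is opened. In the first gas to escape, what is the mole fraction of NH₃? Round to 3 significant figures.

0.712

Each component's effusion rate ∝ (its partial pressure)·(1/√M) ∝ n_i/√M_i.
So x_NH₃ in the escaping gas = (n_NH₃/√M_NH₃) / Σ(n_i/√M_i)
= (1.57/√17.03) / (1.57/√17.03 + 0.813/√28.01) = 0.3804/(0.3804 + 0.1536) = 0.712.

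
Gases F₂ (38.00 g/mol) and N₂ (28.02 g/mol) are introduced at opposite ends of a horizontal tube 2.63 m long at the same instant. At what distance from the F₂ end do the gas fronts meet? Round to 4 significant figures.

1.215 m

Graham's law gives d_F₂/d_N₂ = rate_F₂/rate_N₂ = √(M_N₂/M_F₂) = √(28.02/38.00) = 0.8587.
With d_F₂ + d_N₂ = 2.63 m, d_N₂ = 2.63/(1 + 0.8587) = 1.415 m.
d_F₂ = 2.63 − 1.415 = 1.215 m.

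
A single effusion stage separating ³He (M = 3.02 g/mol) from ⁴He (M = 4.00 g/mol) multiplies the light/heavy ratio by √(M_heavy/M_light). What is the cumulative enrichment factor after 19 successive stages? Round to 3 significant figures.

14.4

Each stage multiplies the ratio by α = √(4.00/3.02), so after 19 stages the overall factor is α^19 = (4.00/3.02)^(19/2).
= 1.32450^(19/2) = 14.4.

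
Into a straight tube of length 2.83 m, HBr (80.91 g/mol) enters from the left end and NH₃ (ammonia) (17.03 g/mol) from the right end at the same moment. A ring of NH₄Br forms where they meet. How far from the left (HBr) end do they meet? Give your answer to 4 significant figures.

The fronts meet when d_HBr + d_NH₃ = L with d_HBr/d_NH₃ = √(M_NH₃/M_HBr) (Graham's law). Here √(M_NH₃/M_HBr) = √(17.03/80.91) = 0.4588.
With d_HBr + d_NH₃ = 2.83 m, d_NH₃ = 2.83/(1 + 0.4588) = 1.940 m.
d_HBr = 2.83 − 1.940 = 0.8900 m.

0.8900 m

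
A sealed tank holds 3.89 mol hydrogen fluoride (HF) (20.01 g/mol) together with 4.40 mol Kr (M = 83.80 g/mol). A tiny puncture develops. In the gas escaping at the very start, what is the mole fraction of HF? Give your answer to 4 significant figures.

Each component's effusion rate ∝ (its partial pressure)·(1/√M) ∝ n_i/√M_i.
So x_HF in the escaping gas = (n_HF/√M_HF) / Σ(n_i/√M_i)
= (3.89/√20.01) / (3.89/√20.01 + 4.40/√83.80) = 0.8696/(0.8696 + 0.4807) = 0.6440.

0.6440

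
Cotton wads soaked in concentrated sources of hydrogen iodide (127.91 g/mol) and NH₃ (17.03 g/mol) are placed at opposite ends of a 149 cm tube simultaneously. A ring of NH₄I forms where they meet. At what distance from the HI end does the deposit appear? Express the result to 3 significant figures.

Graham's law gives d_HI/d_NH₃ = rate_HI/rate_NH₃ = √(M_NH₃/M_HI) = √(17.03/127.91) = 0.3649.
With d_HI + d_NH₃ = 149 cm, d_NH₃ = 149/(1 + 0.3649) = 109.2 cm.
d_HI = 149 − 109.2 = 39.8 cm.

39.8 cm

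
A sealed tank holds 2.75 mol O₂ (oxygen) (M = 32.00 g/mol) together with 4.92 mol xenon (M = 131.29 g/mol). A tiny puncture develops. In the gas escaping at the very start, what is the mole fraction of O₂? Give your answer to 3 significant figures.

0.531

The effusion rate of species i is ∝ p_i/√M_i ∝ n_i/√M_i.
So x_O₂ in the escaping gas = (n_O₂/√M_O₂) / Σ(n_i/√M_i)
= (2.75/√32.00) / (2.75/√32.00 + 4.92/√131.29) = 0.4861/(0.4861 + 0.4294) = 0.531.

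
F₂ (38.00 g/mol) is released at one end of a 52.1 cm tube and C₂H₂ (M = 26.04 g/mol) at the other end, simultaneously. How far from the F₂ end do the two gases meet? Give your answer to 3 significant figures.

The fronts meet when d_F₂ + d_C₂H₂ = L with d_F₂/d_C₂H₂ = √(M_C₂H₂/M_F₂) (Graham's law). Here √(M_C₂H₂/M_F₂) = √(26.04/38.00) = 0.8278.
With d_F₂ + d_C₂H₂ = 52.1 cm, d_C₂H₂ = 52.1/(1 + 0.8278) = 28.50 cm.
d_F₂ = 52.1 − 28.50 = 23.6 cm.

23.6 cm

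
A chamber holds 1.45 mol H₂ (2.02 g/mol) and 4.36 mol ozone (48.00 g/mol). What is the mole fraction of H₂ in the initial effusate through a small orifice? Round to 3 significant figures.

0.618

Each component's effusion rate ∝ (its partial pressure)·(1/√M) ∝ n_i/√M_i.
Mole fraction of H₂ in the effusate = (n_H₂/√M_H₂) / (n_H₂/√M_H₂ + n_O₃/√M_O₃)
= (1.45/√2.02) / (1.45/√2.02 + 4.36/√48.00) = 1.020/(1.020 + 0.6293) = 0.618.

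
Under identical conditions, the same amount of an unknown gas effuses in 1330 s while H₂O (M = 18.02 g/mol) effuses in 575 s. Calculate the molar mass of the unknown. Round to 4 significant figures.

96.41 g/mol

From Graham's law, t_X/t_H₂O = √(M_X/M_H₂O).
1330/575 = 2.313 = √(M_X/18.02)
M_X = 18.02 × 2.313² = 18.02 × 5.350 = 96.41 g/mol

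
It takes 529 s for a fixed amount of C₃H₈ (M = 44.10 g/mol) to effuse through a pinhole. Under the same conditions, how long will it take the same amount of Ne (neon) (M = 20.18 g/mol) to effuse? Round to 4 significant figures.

From Graham's law, t_Ne/t_C₃H₈ = √(M_Ne/M_C₃H₈) = √(20.18/44.10) = √0.4576 = 0.6765.
So the time for Ne is 529 × 0.6765 = 357.8 s.

357.8 s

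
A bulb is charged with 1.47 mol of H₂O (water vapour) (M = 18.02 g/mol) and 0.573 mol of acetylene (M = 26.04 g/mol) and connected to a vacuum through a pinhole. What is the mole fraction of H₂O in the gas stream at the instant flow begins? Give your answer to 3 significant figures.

Effusion rate of each component ∝ n_i/√M_i (partial pressure × 1/√M).
x_H₂O(eff) = (n_H₂O/√M_H₂O) / (n_H₂O/√M_H₂O + n_C₂H₂/√M_C₂H₂)
= (1.47/√18.02) / (1.47/√18.02 + 0.573/√26.04) = 0.3463/(0.3463 + 0.1123) = 0.755.

0.755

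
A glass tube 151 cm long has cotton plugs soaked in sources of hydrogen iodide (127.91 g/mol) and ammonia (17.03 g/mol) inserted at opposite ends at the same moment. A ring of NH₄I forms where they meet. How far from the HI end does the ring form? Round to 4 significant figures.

Graham's law gives d_HI/d_NH₃ = rate_HI/rate_NH₃ = √(M_NH₃/M_HI) = √(17.03/127.91) = 0.3649.
With d_HI + d_NH₃ = 151 cm, d_NH₃ = 151/(1 + 0.3649) = 110.6 cm.
d_HI = 151 − 110.6 = 40.37 cm.

40.37 cm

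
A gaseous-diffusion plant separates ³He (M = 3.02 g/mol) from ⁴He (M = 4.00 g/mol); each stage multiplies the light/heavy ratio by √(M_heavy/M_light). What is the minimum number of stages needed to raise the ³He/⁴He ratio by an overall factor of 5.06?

With α = √(4.00/3.02) per stage, ln α = ½ ln(1.32450) = 0.1405.
Need α^N ≥ 5.06 ⇒ N ≥ ln(5.06) / ln α = 1.621 / 0.1405 = 11.54.
So at least 12 stages are needed.

12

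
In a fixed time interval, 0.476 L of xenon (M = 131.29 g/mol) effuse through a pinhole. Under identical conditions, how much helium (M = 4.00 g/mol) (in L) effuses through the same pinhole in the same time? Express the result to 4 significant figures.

Using Graham's law: rate_He/rate_Xe = √(M_Xe/M_He) = √(131.29/4.00) = √32.82 = 5.729.
So the volume for He is 0.476 × 5.729 = 2.727 L.

2.727 L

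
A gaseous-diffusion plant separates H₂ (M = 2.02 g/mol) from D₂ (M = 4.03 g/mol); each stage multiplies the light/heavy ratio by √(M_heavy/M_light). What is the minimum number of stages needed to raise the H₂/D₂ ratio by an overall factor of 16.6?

Single-stage factor α = √(4.03/2.02), so ln α = ½ ln(1.99505) = 0.3453.
Need α^N ≥ 16.6 ⇒ N ≥ ln(16.6) / ln α = 2.809 / 0.3453 = 8.14.
So at least 9 stages are needed.

9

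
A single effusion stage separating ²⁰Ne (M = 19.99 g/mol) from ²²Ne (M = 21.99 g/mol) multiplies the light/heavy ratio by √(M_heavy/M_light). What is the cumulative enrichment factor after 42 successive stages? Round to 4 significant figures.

Each stage multiplies the ratio by α = √(21.99/19.99), so after 42 stages the overall factor is α^42 = (21.99/19.99)^(42/2).
= 1.10005^21 = 7.407.

7.407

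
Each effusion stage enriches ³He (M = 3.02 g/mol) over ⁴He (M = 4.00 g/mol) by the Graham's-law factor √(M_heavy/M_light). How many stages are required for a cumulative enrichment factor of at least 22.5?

23

With α = √(4.00/3.02) per stage, ln α = ½ ln(1.32450) = 0.1405.
Need α^N ≥ 22.5 ⇒ N ≥ ln(22.5) / ln α = 3.114 / 0.1405 = 22.16.
Minimum whole number of stages: N = 23.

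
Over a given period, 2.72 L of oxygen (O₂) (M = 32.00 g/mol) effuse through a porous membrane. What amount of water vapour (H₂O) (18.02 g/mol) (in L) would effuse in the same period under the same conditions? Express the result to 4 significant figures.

3.625 L

Using Graham's law: rate_H₂O/rate_O₂ = √(M_O₂/M_H₂O) = √(32.00/18.02) = √1.776 = 1.333.
So the volume for H₂O is 2.72 × 1.333 = 3.625 L.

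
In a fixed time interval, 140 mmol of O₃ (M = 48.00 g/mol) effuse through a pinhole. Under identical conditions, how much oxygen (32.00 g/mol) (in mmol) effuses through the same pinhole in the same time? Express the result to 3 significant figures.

171 mmol

By Graham's law, rate_O₂/rate_O₃ = √(M_O₃/M_O₂) = √(48.00/32.00) = √1.500 = 1.225.
So the amount for O₂ is 140 × 1.225 = 171 mmol.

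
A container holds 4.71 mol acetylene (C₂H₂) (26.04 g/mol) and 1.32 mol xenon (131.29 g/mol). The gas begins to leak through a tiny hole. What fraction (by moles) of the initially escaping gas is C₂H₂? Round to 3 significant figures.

Effusion rate of each component ∝ n_i/√M_i (partial pressure × 1/√M).
Mole fraction of C₂H₂ in the effusate = (n_C₂H₂/√M_C₂H₂) / (n_C₂H₂/√M_C₂H₂ + n_Xe/√M_Xe)
= (4.71/√26.04) / (4.71/√26.04 + 1.32/√131.29) = 0.9230/(0.9230 + 0.1152) = 0.889.

0.889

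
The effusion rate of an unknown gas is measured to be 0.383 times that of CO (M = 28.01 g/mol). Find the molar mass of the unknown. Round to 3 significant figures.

191 g/mol

Using Graham's law: rate_X/rate_CO = √(M_CO/M_X).
0.383 = √(28.01/M_X)
M_X = 28.01 / 0.383² = 28.01 / 0.1467 = 191 g/mol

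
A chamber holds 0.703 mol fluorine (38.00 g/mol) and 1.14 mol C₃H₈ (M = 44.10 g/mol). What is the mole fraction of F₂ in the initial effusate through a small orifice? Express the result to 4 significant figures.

The effusion rate of species i is ∝ p_i/√M_i ∝ n_i/√M_i.
So x_F₂ in the escaping gas = (n_F₂/√M_F₂) / Σ(n_i/√M_i)
= (0.703/√38.00) / (0.703/√38.00 + 1.14/√44.10) = 0.1140/(0.1140 + 0.1717) = 0.3992.

0.3992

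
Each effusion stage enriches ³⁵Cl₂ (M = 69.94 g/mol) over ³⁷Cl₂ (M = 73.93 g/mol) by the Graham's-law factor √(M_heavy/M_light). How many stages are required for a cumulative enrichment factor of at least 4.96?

58

With α = √(73.93/69.94) per stage, ln α = ½ ln(1.05705) = 0.02774.
Need α^N ≥ 4.96 ⇒ N ≥ ln(4.96) / ln α = 1.601 / 0.02774 = 57.73.
Minimum whole number of stages: N = 58.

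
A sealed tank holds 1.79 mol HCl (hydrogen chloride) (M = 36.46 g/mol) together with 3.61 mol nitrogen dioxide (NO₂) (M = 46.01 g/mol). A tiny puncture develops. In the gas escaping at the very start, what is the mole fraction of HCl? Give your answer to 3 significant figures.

0.358

Each component's effusion rate ∝ (its partial pressure)·(1/√M) ∝ n_i/√M_i.
So x_HCl in the escaping gas = (n_HCl/√M_HCl) / Σ(n_i/√M_i)
= (1.79/√36.46) / (1.79/√36.46 + 3.61/√46.01) = 0.2964/(0.2964 + 0.5322) = 0.358.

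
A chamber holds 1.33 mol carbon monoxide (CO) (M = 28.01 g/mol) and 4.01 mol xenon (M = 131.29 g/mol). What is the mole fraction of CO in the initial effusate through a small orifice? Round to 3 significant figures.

0.418

Effusion rate of each component ∝ n_i/√M_i (partial pressure × 1/√M).
x_CO(eff) = (n_CO/√M_CO) / (n_CO/√M_CO + n_Xe/√M_Xe)
= (1.33/√28.01) / (1.33/√28.01 + 4.01/√131.29) = 0.2513/(0.2513 + 0.3500) = 0.418.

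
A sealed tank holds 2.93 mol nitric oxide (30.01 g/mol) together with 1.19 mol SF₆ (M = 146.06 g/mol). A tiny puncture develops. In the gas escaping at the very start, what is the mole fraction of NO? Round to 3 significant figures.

0.845

The effusion rate of species i is ∝ p_i/√M_i ∝ n_i/√M_i.
x_NO(eff) = (n_NO/√M_NO) / (n_NO/√M_NO + n_SF₆/√M_SF₆)
= (2.93/√30.01) / (2.93/√30.01 + 1.19/√146.06) = 0.5349/(0.5349 + 0.09846) = 0.845.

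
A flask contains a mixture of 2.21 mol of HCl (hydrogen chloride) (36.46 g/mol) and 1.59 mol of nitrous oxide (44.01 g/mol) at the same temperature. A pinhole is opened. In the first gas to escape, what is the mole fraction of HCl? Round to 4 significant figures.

The effusion rate of species i is ∝ p_i/√M_i ∝ n_i/√M_i.
Mole fraction of HCl in the effusate = (n_HCl/√M_HCl) / (n_HCl/√M_HCl + n_N₂O/√M_N₂O)
= (2.21/√36.46) / (2.21/√36.46 + 1.59/√44.01) = 0.3660/(0.3660 + 0.2397) = 0.6043.

0.6043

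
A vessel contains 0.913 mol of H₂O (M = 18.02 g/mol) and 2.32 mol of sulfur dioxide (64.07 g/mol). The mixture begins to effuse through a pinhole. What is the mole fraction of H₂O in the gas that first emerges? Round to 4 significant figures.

0.4260

Rate_i ∝ x_i/√M_i (Graham's law weighted by mole fraction), so the effusate composition follows n_i/√M_i.
So x_H₂O in the escaping gas = (n_H₂O/√M_H₂O) / Σ(n_i/√M_i)
= (0.913/√18.02) / (0.913/√18.02 + 2.32/√64.07) = 0.2151/(0.2151 + 0.2898) = 0.4260.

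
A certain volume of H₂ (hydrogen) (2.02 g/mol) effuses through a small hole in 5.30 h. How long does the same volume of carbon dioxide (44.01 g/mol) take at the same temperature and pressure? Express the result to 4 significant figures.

Using Graham's law: t_CO₂/t_H₂ = √(M_CO₂/M_H₂) = √(44.01/2.02) = √21.79 = 4.668.
So the time for CO₂ is 5.30 × 4.668 = 24.74 h.

24.74 h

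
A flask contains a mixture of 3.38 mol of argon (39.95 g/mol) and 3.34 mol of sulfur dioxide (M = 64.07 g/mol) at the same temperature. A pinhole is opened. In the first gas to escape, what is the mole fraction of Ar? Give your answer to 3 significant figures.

The effusion rate of species i is ∝ p_i/√M_i ∝ n_i/√M_i.
Mole fraction of Ar in the effusate = (n_Ar/√M_Ar) / (n_Ar/√M_Ar + n_SO₂/√M_SO₂)
= (3.38/√39.95) / (3.38/√39.95 + 3.34/√64.07) = 0.5348/(0.5348 + 0.4173) = 0.562.

0.562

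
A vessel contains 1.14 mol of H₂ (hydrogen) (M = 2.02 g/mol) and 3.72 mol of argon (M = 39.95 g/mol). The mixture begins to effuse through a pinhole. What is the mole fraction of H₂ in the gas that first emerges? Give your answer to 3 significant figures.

Each component's effusion rate ∝ (its partial pressure)·(1/√M) ∝ n_i/√M_i.
So x_H₂ in the escaping gas = (n_H₂/√M_H₂) / Σ(n_i/√M_i)
= (1.14/√2.02) / (1.14/√2.02 + 3.72/√39.95) = 0.8021/(0.8021 + 0.5886) = 0.577.

0.577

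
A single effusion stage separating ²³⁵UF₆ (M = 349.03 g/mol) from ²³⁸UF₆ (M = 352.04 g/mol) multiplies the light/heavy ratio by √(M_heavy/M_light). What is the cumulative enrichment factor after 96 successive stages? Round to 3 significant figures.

Each stage multiplies the ratio by α = √(352.04/349.03), so after 96 stages the overall factor is α^96 = (352.04/349.03)^(96/2).
= 1.00862^48 = 1.51.

1.51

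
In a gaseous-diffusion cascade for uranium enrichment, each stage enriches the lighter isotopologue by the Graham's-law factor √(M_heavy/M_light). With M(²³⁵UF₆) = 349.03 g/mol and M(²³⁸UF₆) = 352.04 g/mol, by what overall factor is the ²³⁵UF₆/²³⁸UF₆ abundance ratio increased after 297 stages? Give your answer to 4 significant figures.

3.579

Each stage multiplies the ratio by α = √(352.04/349.03), so after 297 stages the overall factor is α^297 = (352.04/349.03)^(297/2).
= 1.00862^(297/2) = 3.579.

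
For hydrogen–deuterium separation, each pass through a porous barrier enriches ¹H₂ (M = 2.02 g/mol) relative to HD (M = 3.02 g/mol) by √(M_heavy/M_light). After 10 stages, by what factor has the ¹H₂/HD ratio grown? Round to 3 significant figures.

Overall factor = α^10 with α = √(3.02/2.02), i.e. (3.02/2.02)^(10/2).
= 1.49505^5 = 7.47.

7.47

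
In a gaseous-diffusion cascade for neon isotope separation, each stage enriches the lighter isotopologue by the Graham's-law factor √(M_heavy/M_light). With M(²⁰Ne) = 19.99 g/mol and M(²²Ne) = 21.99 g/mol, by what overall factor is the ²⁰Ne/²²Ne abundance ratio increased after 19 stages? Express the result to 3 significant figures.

2.47

Each stage multiplies the ratio by α = √(21.99/19.99), so after 19 stages the overall factor is α^19 = (21.99/19.99)^(19/2).
= 1.10005^(19/2) = 2.47.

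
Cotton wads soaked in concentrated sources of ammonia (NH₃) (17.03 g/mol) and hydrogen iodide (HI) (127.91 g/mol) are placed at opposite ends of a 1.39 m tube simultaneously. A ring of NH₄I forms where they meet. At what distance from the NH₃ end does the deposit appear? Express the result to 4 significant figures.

Distances travelled in equal time are proportional to diffusion rates, so d_NH₃/d_HI = √(M_HI/M_NH₃) = √(127.91/17.03) = 2.741.
With d_NH₃ + d_HI = 1.39 m, d_HI = 1.39/(1 + 2.741) = 0.3716 m.
d_NH₃ = 1.39 − 0.3716 = 1.018 m.

1.018 m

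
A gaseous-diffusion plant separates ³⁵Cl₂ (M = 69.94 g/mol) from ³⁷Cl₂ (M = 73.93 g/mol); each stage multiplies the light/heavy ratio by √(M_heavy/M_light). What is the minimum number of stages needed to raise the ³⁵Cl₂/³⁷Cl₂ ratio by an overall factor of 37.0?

Single-stage factor α = √(73.93/69.94), so ln α = ½ ln(1.05705) = 0.02774.
Need α^N ≥ 37.0 ⇒ N ≥ ln(37.0) / ln α = 3.611 / 0.02774 = 130.17.
Minimum whole number of stages: N = 131.

131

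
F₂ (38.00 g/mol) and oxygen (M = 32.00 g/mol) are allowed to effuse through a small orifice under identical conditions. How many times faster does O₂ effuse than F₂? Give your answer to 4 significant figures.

1.090

From Graham's law, rate_O₂/rate_F₂ = √(M_F₂/M_O₂) = √(38.00/32.00) = √1.188 = 1.090.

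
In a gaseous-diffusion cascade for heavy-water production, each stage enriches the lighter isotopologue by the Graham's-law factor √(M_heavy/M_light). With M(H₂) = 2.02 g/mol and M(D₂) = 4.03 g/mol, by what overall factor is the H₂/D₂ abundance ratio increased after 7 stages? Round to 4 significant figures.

11.22

Each stage multiplies the ratio by α = √(4.03/2.02), so after 7 stages the overall factor is α^7 = (4.03/2.02)^(7/2).
= 1.99505^(7/2) = 11.22.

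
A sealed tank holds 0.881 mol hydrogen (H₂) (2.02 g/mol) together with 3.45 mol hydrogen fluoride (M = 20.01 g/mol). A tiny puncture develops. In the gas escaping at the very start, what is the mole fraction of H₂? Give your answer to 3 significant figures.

Effusion rate of each component ∝ n_i/√M_i (partial pressure × 1/√M).
Mole fraction of H₂ in the effusate = (n_H₂/√M_H₂) / (n_H₂/√M_H₂ + n_HF/√M_HF)
= (0.881/√2.02) / (0.881/√2.02 + 3.45/√20.01) = 0.6199/(0.6199 + 0.7713) = 0.446.

0.446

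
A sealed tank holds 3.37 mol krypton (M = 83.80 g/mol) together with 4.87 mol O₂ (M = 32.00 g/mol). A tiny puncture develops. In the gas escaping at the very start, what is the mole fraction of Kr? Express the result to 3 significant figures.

0.300

Each component's effusion rate ∝ (its partial pressure)·(1/√M) ∝ n_i/√M_i.
So x_Kr in the escaping gas = (n_Kr/√M_Kr) / Σ(n_i/√M_i)
= (3.37/√83.80) / (3.37/√83.80 + 4.87/√32.00) = 0.3681/(0.3681 + 0.8609) = 0.300.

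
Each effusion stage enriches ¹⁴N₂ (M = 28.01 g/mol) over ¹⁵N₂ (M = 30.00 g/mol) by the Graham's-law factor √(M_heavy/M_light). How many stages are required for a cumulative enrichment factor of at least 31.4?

101

With α = √(30.00/28.01) per stage, ln α = ½ ln(1.07105) = 0.03432.
Need α^N ≥ 31.4 ⇒ N ≥ ln(31.4) / ln α = 3.447 / 0.03432 = 100.44.
Minimum whole number of stages: N = 101.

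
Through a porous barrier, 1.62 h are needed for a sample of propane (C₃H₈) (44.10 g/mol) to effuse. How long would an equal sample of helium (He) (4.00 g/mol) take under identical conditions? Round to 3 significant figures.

Since effusion rate ∝ 1/√M, t_He/t_C₃H₈ = √(M_He/M_C₃H₈) = √(4.00/44.10) = √0.09070 = 0.3012.
So the time for He is 1.62 × 0.3012 = 0.488 h.

0.488 h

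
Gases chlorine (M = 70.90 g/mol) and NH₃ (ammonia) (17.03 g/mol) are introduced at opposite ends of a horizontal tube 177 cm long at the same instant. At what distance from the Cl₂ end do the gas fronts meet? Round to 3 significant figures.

58.2 cm

In equal time, each gas travels a distance ∝ its rate ∝ 1/√M, so d_Cl₂/d_NH₃ = √(M_NH₃/M_Cl₂) = √(17.03/70.90) = 0.4901.
With d_Cl₂ + d_NH₃ = 177 cm, d_NH₃ = 177/(1 + 0.4901) = 118.8 cm.
d_Cl₂ = 177 − 118.8 = 58.2 cm.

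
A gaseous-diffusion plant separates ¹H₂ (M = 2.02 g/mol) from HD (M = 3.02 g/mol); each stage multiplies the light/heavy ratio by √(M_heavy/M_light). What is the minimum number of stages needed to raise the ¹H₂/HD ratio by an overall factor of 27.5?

With α = √(3.02/2.02) per stage, ln α = ½ ln(1.49505) = 0.2011.
Need α^N ≥ 27.5 ⇒ N ≥ ln(27.5) / ln α = 3.314 / 0.2011 = 16.48.
Rounding up, N = 17 stages.

17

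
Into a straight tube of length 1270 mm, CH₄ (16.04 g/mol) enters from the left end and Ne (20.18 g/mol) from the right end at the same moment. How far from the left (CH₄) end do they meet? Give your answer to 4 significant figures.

Distances travelled in equal time are proportional to diffusion rates, so d_CH₄/d_Ne = √(M_Ne/M_CH₄) = √(20.18/16.04) = 1.122.
With d_CH₄ + d_Ne = 1270 mm, d_Ne = 1270/(1 + 1.122) = 598.6 mm.
d_CH₄ = 1270 − 598.6 = 671.4 mm.

671.4 mm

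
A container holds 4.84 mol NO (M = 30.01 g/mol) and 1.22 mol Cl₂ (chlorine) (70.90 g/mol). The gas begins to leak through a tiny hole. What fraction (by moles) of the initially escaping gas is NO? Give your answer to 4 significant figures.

Effusion rate of each component ∝ n_i/√M_i (partial pressure × 1/√M).
So x_NO in the escaping gas = (n_NO/√M_NO) / Σ(n_i/√M_i)
= (4.84/√30.01) / (4.84/√30.01 + 1.22/√70.90) = 0.8835/(0.8835 + 0.1449) = 0.8591.

0.8591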